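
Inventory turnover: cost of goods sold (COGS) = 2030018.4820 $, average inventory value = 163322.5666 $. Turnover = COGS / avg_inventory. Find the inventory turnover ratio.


Turnover = 2030018.4820 / 163322.5666 = 12.4295

12.4295


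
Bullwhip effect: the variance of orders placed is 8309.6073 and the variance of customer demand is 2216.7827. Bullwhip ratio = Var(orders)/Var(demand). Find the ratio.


BW = 8309.6073 / 2216.7827 = 3.7485

3.7485


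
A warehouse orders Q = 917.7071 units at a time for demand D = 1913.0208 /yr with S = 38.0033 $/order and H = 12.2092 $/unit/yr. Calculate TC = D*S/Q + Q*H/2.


Ordering cost = D*S/Q = 79.2204
Holding cost = Q*H/2 = 5602.2348
TC = 79.2204 + 5602.2348 = 5681.4551

5681.4551 $/yr


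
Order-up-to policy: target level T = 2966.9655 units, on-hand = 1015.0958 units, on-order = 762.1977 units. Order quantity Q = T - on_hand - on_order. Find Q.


Inventory position = OH + OO = 1015.0958 + 762.1977 = 1777.2935
Q = 2966.9655 - 1777.2935 = 1189.6720

1189.6720 units


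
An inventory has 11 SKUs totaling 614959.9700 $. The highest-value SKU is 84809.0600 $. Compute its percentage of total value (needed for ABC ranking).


Top item = 84809.0600
Total = 614959.9700
Percentage = 84809.0600 / 614959.9700 * 100 = 13.7910

13.7910%


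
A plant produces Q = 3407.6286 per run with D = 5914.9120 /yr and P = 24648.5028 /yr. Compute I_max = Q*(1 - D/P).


D/P = 0.2400
1 - D/P = 0.7600
I_max = 3407.6286 * 0.7600 = 2589.8985

2589.8985 units


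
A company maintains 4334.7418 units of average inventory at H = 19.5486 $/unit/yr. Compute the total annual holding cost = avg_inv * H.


Cost = 4334.7418 * 19.5486 = 84738.1336

84738.1336 $/yr


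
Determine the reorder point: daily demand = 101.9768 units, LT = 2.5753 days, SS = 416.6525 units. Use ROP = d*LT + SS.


d*LT = 101.9768 * 2.5753 = 262.6209
ROP = 262.6209 + 416.6525 = 679.2734

679.2734 units


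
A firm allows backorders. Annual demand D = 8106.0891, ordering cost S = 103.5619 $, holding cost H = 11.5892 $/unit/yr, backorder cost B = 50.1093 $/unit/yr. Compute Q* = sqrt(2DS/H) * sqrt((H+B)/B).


sqrt(2DS/H) = 380.6221
sqrt((H+B)/B) = 1.1096
Q* = 380.6221 * 1.1096 = 422.3496

422.3496 units


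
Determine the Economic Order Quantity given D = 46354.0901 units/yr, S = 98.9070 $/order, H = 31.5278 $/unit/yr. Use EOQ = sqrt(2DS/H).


2*D*S = 2 * 46354.0901 * 98.9070 = 9169487.9790
2*D*S/H = 290838.1802
EOQ = sqrt(290838.1802) = 539.2942

539.2942 units


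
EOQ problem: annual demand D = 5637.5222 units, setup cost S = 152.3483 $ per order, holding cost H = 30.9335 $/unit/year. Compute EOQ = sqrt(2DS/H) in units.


2*D*S = 2 * 5637.5222 * 152.3483 = 1717733.8468
2*D*S/H = 55529.8898
EOQ = sqrt(55529.8898) = 235.6478

235.6478 units


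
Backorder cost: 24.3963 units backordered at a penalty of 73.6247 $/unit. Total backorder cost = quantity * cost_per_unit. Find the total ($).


Total = 24.3963 * 73.6247 = 1796.1703

1796.1703 $


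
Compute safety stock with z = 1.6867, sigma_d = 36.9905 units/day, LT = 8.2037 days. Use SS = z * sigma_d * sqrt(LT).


sqrt(LT) = sqrt(8.2037) = 2.8642
SS = 1.6867 * 36.9905 * 2.8642 = 178.7034

178.7034 units


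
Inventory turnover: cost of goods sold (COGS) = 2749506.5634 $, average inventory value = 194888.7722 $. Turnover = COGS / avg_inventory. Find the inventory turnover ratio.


Turnover = 2749506.5634 / 194888.7722 = 14.1081

14.1081


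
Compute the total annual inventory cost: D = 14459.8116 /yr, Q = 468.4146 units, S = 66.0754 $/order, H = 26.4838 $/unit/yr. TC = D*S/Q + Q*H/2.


Ordering cost = D*S/Q = 2039.7268
Holding cost = Q*H/2 = 6202.6993
TC = 2039.7268 + 6202.6993 = 8242.4261

8242.4261 $/yr


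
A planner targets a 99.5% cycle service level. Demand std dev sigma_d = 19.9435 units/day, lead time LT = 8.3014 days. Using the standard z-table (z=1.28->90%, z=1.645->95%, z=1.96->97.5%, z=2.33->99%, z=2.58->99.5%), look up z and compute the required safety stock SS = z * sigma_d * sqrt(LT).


From the table, SL = 99.5% corresponds to z = 2.58
sqrt(LT) = sqrt(8.3014) = 2.8812
SS = 2.58 * 19.9435 * 2.8812 = 148.2507

148.2507 units


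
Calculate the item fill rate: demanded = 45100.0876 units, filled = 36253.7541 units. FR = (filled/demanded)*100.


FR = 36253.7541 / 45100.0876 * 100 = 80.3851

80.3851%


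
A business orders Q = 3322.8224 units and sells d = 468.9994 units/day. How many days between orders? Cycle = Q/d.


Cycle = 3322.8224 / 468.9994 = 7.0849

7.0849 days


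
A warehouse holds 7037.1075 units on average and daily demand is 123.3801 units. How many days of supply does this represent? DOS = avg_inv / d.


DOS = 7037.1075 / 123.3801 = 57.0360

57.0360 days


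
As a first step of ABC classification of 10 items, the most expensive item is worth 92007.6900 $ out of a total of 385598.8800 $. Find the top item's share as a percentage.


Top item = 92007.6900
Total = 385598.8800
Percentage = 92007.6900 / 385598.8800 * 100 = 23.8610

23.8610%


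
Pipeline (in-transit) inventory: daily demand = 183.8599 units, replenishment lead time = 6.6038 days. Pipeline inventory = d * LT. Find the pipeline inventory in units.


Pipeline = 183.8599 * 6.6038 = 1214.1740

1214.1740 units


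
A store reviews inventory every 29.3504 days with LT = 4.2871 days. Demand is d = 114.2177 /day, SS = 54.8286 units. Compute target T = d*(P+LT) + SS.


P + LT = 33.6375
d*(P+LT) = 114.2177 * 33.6375 = 3841.9979
T = 3841.9979 + 54.8286 = 3896.8265

3896.8265 units


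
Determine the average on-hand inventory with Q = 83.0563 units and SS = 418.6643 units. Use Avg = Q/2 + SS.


Q/2 = 41.5281
Avg = 41.5281 + 418.6643 = 460.1925

460.1925 units


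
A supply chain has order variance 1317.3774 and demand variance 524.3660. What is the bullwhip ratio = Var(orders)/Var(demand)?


BW = 1317.3774 / 524.3660 = 2.5123

2.5123


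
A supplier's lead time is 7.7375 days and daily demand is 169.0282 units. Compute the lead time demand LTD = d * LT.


LTD = 169.0282 * 7.7375 = 1307.8557

1307.8557 units


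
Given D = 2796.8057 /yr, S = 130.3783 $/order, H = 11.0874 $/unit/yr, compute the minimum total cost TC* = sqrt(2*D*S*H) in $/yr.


2*D*S*H = 8085880.5538
TC* = sqrt(8085880.5538) = 2843.5683

2843.5683 $/yr


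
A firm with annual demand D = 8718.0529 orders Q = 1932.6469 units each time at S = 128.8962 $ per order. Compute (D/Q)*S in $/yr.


Number of orders = D/Q = 4.5109
Cost = 4.5109 * 128.8962 = 581.4429

581.4429 $/yr


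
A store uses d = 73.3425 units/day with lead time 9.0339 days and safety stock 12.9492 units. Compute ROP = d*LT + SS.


d*LT = 73.3425 * 9.0339 = 662.5688
ROP = 662.5688 + 12.9492 = 675.5180

675.5180 units


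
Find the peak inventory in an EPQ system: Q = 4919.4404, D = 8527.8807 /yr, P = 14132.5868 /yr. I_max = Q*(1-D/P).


D/P = 0.6034
1 - D/P = 0.3966
I_max = 4919.4404 * 0.3966 = 1950.9534

1950.9534 units


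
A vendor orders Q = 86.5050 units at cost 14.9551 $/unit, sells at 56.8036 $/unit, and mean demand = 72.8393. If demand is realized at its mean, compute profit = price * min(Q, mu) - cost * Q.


Sales at mu = min(86.5050, 72.8393) = 72.8393
Revenue = 56.8036 * 72.8393 = 4137.5345
Total cost = 14.9551 * 86.5050 = 1293.6909
Profit = 4137.5345 - 1293.6909 = 2843.8435

2843.8435 $


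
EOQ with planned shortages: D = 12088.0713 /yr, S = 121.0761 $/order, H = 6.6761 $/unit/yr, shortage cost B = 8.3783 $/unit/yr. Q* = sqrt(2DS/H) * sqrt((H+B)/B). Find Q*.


sqrt(2DS/H) = 662.1575
sqrt((H+B)/B) = 1.3405
Q* = 662.1575 * 1.3405 = 887.5955

887.5955 units


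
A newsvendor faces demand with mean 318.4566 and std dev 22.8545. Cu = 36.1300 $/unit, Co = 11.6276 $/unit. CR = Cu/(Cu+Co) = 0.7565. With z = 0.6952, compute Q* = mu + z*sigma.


CR = Cu/(Cu+Co) = 36.1300/(36.1300+11.6276) = 0.7565
z = 0.6952
Q* = 318.4566 + 0.6952 * 22.8545 = 334.3450

334.3450 units


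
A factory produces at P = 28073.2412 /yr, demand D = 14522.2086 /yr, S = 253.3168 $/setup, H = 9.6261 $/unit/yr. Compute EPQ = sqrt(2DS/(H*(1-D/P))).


1 - D/P = 1 - 0.5173 = 0.4827
H*(1-D/P) = 4.6465
2DS = 7357438.8230
EPQ = sqrt(1583421.2085) = 1258.3407

1258.3407 units


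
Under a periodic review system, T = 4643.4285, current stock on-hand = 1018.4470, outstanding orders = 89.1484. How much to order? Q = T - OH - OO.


Inventory position = OH + OO = 1018.4470 + 89.1484 = 1107.5954
Q = 4643.4285 - 1107.5954 = 3535.8331

3535.8331 units


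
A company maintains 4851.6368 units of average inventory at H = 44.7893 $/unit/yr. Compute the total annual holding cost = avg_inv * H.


Cost = 4851.6368 * 44.7893 = 217301.4161

217301.4161 $/yr


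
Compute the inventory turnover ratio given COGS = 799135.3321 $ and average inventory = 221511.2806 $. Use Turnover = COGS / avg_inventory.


Turnover = 799135.3321 / 221511.2806 = 3.6077

3.6077


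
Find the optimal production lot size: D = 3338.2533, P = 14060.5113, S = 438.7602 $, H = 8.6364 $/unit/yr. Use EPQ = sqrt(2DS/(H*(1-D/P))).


1 - D/P = 1 - 0.2374 = 0.7626
H*(1-D/P) = 6.5859
2DS = 2929385.3711
EPQ = sqrt(444793.6929) = 666.9286

666.9286 units


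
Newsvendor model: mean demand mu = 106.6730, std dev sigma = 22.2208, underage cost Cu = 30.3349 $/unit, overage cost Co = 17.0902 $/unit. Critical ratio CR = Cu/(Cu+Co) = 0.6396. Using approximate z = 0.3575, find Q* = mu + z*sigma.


CR = Cu/(Cu+Co) = 30.3349/(30.3349+17.0902) = 0.6396
z = 0.3575
Q* = 106.6730 + 0.3575 * 22.2208 = 114.6169

114.6169 units


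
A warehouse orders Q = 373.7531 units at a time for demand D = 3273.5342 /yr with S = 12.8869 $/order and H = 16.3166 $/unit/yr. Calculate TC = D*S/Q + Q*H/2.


Ordering cost = D*S/Q = 112.8705
Holding cost = Q*H/2 = 3049.1899
TC = 112.8705 + 3049.1899 = 3162.0604

3162.0604 $/yr


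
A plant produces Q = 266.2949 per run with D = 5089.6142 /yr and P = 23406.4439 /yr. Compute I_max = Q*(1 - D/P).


D/P = 0.2174
1 - D/P = 0.7826
I_max = 266.2949 * 0.7826 = 208.3904

208.3904 units


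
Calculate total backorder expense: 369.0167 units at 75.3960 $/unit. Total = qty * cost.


Total = 369.0167 * 75.3960 = 27822.3831

27822.3831 $


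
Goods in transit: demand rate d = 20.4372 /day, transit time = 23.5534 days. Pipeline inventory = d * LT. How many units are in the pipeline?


Pipeline = 20.4372 * 23.5534 = 481.3655

481.3655 units


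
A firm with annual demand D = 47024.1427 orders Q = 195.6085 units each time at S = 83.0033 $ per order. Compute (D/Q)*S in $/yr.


Number of orders = D/Q = 240.3993
Cost = 240.3993 * 83.0033 = 19953.9336

19953.9336 $/yr


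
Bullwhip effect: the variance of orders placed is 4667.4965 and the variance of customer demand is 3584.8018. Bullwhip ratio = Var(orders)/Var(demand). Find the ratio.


BW = 4667.4965 / 3584.8018 = 1.3020

1.3020


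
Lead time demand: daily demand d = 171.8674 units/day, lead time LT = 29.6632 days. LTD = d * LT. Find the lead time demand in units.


LTD = 171.8674 * 29.6632 = 5098.1371

5098.1371 units


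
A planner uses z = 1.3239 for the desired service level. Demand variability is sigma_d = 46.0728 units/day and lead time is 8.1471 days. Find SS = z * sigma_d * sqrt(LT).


sqrt(LT) = sqrt(8.1471) = 2.8543
SS = 1.3239 * 46.0728 * 2.8543 = 174.1010

174.1010 units


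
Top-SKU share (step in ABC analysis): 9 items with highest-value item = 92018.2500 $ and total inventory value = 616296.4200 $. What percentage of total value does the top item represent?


Top item = 92018.2500
Total = 616296.4200
Percentage = 92018.2500 / 616296.4200 * 100 = 14.9308

14.9308%


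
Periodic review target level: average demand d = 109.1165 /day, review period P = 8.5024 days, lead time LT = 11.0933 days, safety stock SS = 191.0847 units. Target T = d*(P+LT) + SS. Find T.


P + LT = 19.5957
d*(P+LT) = 109.1165 * 19.5957 = 2138.2142
T = 2138.2142 + 191.0847 = 2329.2989

2329.2989 units


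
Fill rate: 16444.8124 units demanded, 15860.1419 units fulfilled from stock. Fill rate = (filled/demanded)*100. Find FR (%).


FR = 15860.1419 / 16444.8124 * 100 = 96.4447

96.4447%


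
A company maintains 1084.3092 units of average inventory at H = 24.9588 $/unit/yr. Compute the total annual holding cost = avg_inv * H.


Cost = 1084.3092 * 24.9588 = 27063.0565

27063.0565 $/yr


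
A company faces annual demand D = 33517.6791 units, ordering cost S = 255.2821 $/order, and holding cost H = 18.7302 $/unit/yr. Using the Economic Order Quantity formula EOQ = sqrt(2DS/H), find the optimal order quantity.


2*D*S = 2 * 33517.6791 * 255.2821 = 17112927.0155
2*D*S/H = 913654.2597
EOQ = sqrt(913654.2597) = 955.8526

955.8526 units


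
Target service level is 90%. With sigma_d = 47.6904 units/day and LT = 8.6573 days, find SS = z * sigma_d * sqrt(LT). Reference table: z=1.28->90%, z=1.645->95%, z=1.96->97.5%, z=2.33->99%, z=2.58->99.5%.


From the table, SL = 90% corresponds to z = 1.28
sqrt(LT) = sqrt(8.6573) = 2.9423
SS = 1.28 * 47.6904 * 2.9423 = 179.6107

179.6107 units


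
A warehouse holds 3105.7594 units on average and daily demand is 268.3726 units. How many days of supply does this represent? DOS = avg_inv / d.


DOS = 3105.7594 / 268.3726 = 11.5726

11.5726 days


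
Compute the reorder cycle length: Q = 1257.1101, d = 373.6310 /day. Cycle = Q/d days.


Cycle = 1257.1101 / 373.6310 = 3.3646

3.3646 days


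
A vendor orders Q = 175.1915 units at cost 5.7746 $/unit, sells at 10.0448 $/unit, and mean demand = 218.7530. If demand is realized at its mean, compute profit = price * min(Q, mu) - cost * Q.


Sales at mu = min(175.1915, 218.7530) = 175.1915
Revenue = 10.0448 * 175.1915 = 1759.7636
Total cost = 5.7746 * 175.1915 = 1011.6608
Profit = 1759.7636 - 1011.6608 = 748.1027

748.1027 $


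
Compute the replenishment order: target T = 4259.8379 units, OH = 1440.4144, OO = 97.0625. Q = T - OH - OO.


Inventory position = OH + OO = 1440.4144 + 97.0625 = 1537.4769
Q = 4259.8379 - 1537.4769 = 2722.3610

2722.3610 units


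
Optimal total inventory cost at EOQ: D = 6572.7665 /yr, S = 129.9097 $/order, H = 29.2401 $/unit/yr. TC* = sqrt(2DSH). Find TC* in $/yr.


2*D*S*H = 49934261.7156
TC* = sqrt(49934261.7156) = 7066.4179

7066.4179 $/yr


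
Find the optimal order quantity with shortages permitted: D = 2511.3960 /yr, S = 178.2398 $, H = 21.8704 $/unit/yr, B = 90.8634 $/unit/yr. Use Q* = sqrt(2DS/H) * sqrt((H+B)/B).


sqrt(2DS/H) = 202.3236
sqrt((H+B)/B) = 1.1139
Q* = 202.3236 * 1.1139 = 225.3612

225.3612 units


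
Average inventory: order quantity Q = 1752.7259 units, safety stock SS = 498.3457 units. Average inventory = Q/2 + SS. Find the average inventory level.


Q/2 = 876.3629
Avg = 876.3629 + 498.3457 = 1374.7087

1374.7087 units


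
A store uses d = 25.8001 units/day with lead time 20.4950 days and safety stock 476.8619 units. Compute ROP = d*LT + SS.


d*LT = 25.8001 * 20.4950 = 528.7730
ROP = 528.7730 + 476.8619 = 1005.6349

1005.6349 units


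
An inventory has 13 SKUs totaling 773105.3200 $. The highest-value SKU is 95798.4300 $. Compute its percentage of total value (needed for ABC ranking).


Top item = 95798.4300
Total = 773105.3200
Percentage = 95798.4300 / 773105.3200 * 100 = 12.3914

12.3914%


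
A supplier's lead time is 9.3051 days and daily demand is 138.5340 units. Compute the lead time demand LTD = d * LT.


LTD = 138.5340 * 9.3051 = 1289.0727

1289.0727 units


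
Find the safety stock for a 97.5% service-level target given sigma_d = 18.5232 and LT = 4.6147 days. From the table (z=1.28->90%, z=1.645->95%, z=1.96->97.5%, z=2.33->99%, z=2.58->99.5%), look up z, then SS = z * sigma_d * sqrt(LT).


From the table, SL = 97.5% corresponds to z = 1.96
sqrt(LT) = sqrt(4.6147) = 2.1482
SS = 1.96 * 18.5232 * 2.1482 = 77.9909

77.9909 units


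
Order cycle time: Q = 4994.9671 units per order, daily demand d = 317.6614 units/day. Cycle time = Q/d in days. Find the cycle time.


Cycle = 4994.9671 / 317.6614 = 15.7242

15.7242 days


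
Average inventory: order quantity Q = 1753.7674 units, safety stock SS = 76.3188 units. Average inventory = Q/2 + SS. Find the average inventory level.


Q/2 = 876.8837
Avg = 876.8837 + 76.3188 = 953.2025

953.2025 units


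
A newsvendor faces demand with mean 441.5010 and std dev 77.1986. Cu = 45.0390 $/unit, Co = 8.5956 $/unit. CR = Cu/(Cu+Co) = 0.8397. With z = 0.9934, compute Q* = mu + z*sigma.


CR = Cu/(Cu+Co) = 45.0390/(45.0390+8.5956) = 0.8397
z = 0.9934
Q* = 441.5010 + 0.9934 * 77.1986 = 518.1901

518.1901 units


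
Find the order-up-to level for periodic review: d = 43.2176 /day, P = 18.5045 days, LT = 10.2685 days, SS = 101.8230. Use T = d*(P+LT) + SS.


P + LT = 28.7730
d*(P+LT) = 43.2176 * 28.7730 = 1243.5000
T = 1243.5000 + 101.8230 = 1345.3230

1345.3230 units


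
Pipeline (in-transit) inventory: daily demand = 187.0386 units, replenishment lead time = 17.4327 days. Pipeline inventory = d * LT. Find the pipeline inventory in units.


Pipeline = 187.0386 * 17.4327 = 3260.5878

3260.5878 units


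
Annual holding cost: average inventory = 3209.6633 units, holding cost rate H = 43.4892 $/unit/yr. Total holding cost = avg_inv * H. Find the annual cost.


Cost = 3209.6633 * 43.4892 = 139585.6892

139585.6892 $/yr


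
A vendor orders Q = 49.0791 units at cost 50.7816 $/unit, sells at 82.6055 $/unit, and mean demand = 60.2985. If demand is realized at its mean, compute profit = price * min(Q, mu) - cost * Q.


Sales at mu = min(49.0791, 60.2985) = 49.0791
Revenue = 82.6055 * 49.0791 = 4054.2036
Total cost = 50.7816 * 49.0791 = 2492.3152
Profit = 4054.2036 - 2492.3152 = 1561.8884

1561.8884 $


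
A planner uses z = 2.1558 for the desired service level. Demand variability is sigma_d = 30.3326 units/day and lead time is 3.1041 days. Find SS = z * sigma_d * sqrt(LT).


sqrt(LT) = sqrt(3.1041) = 1.7618
SS = 2.1558 * 30.3326 * 1.7618 = 115.2089

115.2089 units


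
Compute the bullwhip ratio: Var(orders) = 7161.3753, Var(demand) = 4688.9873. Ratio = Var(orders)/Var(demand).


BW = 7161.3753 / 4688.9873 = 1.5273

1.5273


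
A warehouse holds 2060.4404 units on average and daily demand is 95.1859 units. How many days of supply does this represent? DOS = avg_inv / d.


DOS = 2060.4404 / 95.1859 = 21.6465

21.6465 days


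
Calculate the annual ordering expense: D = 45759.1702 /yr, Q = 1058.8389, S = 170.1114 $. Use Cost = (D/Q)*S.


Number of orders = D/Q = 43.2164
Cost = 43.2164 * 170.1114 = 7351.5966

7351.5966 $/yr


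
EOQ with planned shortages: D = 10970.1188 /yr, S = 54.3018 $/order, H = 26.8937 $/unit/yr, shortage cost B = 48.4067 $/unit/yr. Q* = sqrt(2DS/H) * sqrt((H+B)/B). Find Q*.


sqrt(2DS/H) = 210.4760
sqrt((H+B)/B) = 1.2472
Q* = 210.4760 * 1.2472 = 262.5115

262.5115 units


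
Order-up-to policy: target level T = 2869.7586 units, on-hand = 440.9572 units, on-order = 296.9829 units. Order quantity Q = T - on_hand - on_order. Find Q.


Inventory position = OH + OO = 440.9572 + 296.9829 = 737.9401
Q = 2869.7586 - 737.9401 = 2131.8185

2131.8185 units


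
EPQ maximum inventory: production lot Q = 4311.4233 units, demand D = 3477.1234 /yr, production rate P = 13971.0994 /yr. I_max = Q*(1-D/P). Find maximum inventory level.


D/P = 0.2489
1 - D/P = 0.7511
I_max = 4311.4233 * 0.7511 = 3238.3974

3238.3974 units


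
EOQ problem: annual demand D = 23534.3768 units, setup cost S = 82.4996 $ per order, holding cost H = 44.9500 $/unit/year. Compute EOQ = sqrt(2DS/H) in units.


2*D*S = 2 * 23534.3768 * 82.4996 = 3883153.3445
2*D*S/H = 86388.2835
EOQ = sqrt(86388.2835) = 293.9188

293.9188 units


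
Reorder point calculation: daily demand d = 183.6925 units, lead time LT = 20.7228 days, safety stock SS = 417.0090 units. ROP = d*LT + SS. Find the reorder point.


d*LT = 183.6925 * 20.7228 = 3806.6229
ROP = 3806.6229 + 417.0090 = 4223.6319

4223.6319 units


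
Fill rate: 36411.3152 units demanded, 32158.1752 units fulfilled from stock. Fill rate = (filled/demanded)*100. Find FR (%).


FR = 32158.1752 / 36411.3152 * 100 = 88.3192

88.3192%


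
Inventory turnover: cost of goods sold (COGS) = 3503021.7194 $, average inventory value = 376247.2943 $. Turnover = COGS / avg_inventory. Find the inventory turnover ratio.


Turnover = 3503021.7194 / 376247.2943 = 9.3104

9.3104


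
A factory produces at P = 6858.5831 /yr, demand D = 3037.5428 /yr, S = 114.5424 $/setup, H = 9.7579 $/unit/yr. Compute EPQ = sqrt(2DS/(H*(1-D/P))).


1 - D/P = 1 - 0.4429 = 0.5571
H*(1-D/P) = 5.4363
2DS = 695854.8848
EPQ = sqrt(128001.5133) = 357.7730

357.7730 units


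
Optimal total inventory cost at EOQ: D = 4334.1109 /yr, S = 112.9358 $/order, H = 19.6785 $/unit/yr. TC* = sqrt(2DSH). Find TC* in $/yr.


2*D*S*H = 19264318.0220
TC* = sqrt(19264318.0220) = 4389.1136

4389.1136 $/yr


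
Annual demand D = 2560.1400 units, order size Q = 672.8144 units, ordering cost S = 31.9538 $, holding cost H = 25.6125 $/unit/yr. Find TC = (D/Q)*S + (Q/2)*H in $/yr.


Ordering cost = D*S/Q = 121.5881
Holding cost = Q*H/2 = 8616.2294
TC = 121.5881 + 8616.2294 = 8737.8175

8737.8175 $/yr


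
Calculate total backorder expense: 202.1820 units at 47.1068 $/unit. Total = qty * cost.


Total = 202.1820 * 47.1068 = 9524.1470

9524.1470 $


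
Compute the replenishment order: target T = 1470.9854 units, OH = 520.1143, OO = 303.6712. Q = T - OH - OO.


Inventory position = OH + OO = 520.1143 + 303.6712 = 823.7855
Q = 1470.9854 - 823.7855 = 647.1999

647.1999 units


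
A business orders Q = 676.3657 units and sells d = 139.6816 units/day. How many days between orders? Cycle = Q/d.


Cycle = 676.3657 / 139.6816 = 4.8422

4.8422 days


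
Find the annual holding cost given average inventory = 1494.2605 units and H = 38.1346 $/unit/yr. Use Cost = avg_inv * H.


Cost = 1494.2605 * 38.1346 = 56983.0265

56983.0265 $/yr


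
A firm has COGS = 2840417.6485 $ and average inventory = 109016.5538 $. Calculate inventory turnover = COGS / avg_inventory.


Turnover = 2840417.6485 / 109016.5538 = 26.0549

26.0549


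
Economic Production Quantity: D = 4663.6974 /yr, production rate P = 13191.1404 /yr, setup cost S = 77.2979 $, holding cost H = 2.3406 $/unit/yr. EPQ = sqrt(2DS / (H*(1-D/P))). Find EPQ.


1 - D/P = 1 - 0.3535 = 0.6465
H*(1-D/P) = 1.5131
2DS = 720988.0305
EPQ = sqrt(476501.6094) = 690.2910

690.2910 units


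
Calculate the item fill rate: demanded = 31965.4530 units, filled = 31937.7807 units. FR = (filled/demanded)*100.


FR = 31937.7807 / 31965.4530 * 100 = 99.9134

99.9134%


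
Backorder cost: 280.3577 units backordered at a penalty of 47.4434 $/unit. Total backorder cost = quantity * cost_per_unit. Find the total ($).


Total = 280.3577 * 47.4434 = 13301.1225

13301.1225 $


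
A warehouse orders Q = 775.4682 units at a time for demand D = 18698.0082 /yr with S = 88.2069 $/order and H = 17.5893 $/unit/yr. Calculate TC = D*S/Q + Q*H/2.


Ordering cost = D*S/Q = 2126.8356
Holding cost = Q*H/2 = 6819.9714
TC = 2126.8356 + 6819.9714 = 8946.8070

8946.8070 $/yr


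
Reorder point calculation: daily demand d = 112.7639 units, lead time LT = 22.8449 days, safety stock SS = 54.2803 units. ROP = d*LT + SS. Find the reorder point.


d*LT = 112.7639 * 22.8449 = 2576.0800
ROP = 2576.0800 + 54.2803 = 2630.3603

2630.3603 units


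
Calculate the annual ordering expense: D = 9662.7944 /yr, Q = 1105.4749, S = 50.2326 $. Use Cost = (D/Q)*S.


Number of orders = D/Q = 8.7409
Cost = 8.7409 * 50.2326 = 439.0758

439.0758 $/yr


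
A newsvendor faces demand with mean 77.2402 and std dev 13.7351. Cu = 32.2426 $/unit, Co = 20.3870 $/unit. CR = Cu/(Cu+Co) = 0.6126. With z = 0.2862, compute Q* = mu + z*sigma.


CR = Cu/(Cu+Co) = 32.2426/(32.2426+20.3870) = 0.6126
z = 0.2862
Q* = 77.2402 + 0.2862 * 13.7351 = 81.1712

81.1712 units


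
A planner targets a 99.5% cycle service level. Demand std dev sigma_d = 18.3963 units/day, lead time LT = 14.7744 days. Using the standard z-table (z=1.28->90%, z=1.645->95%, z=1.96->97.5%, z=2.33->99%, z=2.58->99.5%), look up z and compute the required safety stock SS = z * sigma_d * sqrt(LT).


From the table, SL = 99.5% corresponds to z = 2.58
sqrt(LT) = sqrt(14.7744) = 3.8437
SS = 2.58 * 18.3963 * 3.8437 = 182.4337

182.4337 units


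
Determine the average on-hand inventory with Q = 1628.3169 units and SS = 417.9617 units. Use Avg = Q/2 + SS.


Q/2 = 814.1585
Avg = 814.1585 + 417.9617 = 1232.1201

1232.1201 units


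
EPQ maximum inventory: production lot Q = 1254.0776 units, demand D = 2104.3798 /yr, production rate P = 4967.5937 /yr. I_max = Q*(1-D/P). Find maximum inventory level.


D/P = 0.4236
1 - D/P = 0.5764
I_max = 1254.0776 * 0.5764 = 722.8233

722.8233 units


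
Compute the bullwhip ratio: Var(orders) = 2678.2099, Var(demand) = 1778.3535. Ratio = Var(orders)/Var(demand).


BW = 2678.2099 / 1778.3535 = 1.5060

1.5060


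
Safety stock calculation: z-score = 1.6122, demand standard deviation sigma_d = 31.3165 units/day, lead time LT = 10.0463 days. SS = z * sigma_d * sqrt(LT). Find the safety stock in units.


sqrt(LT) = sqrt(10.0463) = 3.1696
SS = 1.6122 * 31.3165 * 3.1696 = 160.0277

160.0277 units


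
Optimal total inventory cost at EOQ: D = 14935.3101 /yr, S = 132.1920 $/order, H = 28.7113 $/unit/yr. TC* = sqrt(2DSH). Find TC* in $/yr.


2*D*S*H = 113371076.4556
TC* = sqrt(113371076.4556) = 10647.5855

10647.5855 $/yr


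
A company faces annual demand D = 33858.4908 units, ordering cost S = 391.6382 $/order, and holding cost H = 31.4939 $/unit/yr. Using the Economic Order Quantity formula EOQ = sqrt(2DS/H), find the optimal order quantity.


2*D*S = 2 * 33858.4908 * 391.6382 = 26520556.7833
2*D*S/H = 842085.5081
EOQ = sqrt(842085.5081) = 917.6522

917.6522 units


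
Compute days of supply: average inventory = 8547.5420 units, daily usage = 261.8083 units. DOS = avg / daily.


DOS = 8547.5420 / 261.8083 = 32.6481

32.6481 days


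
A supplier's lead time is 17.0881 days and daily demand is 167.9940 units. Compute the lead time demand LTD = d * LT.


LTD = 167.9940 * 17.0881 = 2870.6983

2870.6983 units


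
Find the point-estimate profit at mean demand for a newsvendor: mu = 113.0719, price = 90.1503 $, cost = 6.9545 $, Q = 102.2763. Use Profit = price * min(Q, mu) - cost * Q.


Sales at mu = min(102.2763, 113.0719) = 102.2763
Revenue = 90.1503 * 102.2763 = 9220.2391
Total cost = 6.9545 * 102.2763 = 711.2805
Profit = 9220.2391 - 711.2805 = 8508.9586

8508.9586 $


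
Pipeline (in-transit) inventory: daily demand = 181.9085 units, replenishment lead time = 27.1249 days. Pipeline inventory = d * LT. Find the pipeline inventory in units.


Pipeline = 181.9085 * 27.1249 = 4934.2499

4934.2499 units


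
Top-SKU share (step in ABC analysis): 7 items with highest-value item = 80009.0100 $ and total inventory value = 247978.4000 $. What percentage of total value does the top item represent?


Top item = 80009.0100
Total = 247978.4000
Percentage = 80009.0100 / 247978.4000 * 100 = 32.2645

32.2645%


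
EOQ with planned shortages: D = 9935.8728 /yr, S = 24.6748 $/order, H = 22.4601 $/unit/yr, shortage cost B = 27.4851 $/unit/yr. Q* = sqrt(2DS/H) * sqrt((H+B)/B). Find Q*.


sqrt(2DS/H) = 147.7539
sqrt((H+B)/B) = 1.3480
Q* = 147.7539 * 1.3480 = 199.1761

199.1761 units


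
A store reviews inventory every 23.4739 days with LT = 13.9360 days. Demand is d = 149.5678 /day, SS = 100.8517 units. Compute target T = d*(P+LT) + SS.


P + LT = 37.4099
d*(P+LT) = 149.5678 * 37.4099 = 5595.3164
T = 5595.3164 + 100.8517 = 5696.1681

5696.1681 units


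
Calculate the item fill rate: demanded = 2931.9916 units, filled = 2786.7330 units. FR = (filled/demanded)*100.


FR = 2786.7330 / 2931.9916 * 100 = 95.0457

95.0457%


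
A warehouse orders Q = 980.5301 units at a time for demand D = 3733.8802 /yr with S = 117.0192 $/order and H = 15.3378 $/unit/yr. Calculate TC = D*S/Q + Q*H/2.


Ordering cost = D*S/Q = 445.6117
Holding cost = Q*H/2 = 7519.5873
TC = 445.6117 + 7519.5873 = 7965.1990

7965.1990 $/yr


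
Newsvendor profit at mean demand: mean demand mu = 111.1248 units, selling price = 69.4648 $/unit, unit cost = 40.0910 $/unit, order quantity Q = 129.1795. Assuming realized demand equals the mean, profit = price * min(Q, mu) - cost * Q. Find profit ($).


Sales at mu = min(129.1795, 111.1248) = 111.1248
Revenue = 69.4648 * 111.1248 = 7719.2620
Total cost = 40.0910 * 129.1795 = 5178.9353
Profit = 7719.2620 - 5178.9353 = 2540.3267

2540.3267 $


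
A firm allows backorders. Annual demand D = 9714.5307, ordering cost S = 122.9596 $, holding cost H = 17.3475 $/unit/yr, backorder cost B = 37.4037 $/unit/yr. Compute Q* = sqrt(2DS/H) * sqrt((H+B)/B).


sqrt(2DS/H) = 371.0981
sqrt((H+B)/B) = 1.2099
Q* = 371.0981 * 1.2099 = 448.9813

448.9813 units


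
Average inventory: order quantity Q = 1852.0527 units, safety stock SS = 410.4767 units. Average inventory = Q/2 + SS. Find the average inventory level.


Q/2 = 926.0263
Avg = 926.0263 + 410.4767 = 1336.5031

1336.5031 units


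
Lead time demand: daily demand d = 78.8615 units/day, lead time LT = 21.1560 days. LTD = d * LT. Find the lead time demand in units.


LTD = 78.8615 * 21.1560 = 1668.3939

1668.3939 units


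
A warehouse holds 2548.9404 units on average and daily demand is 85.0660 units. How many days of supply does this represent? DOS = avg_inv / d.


DOS = 2548.9404 / 85.0660 = 29.9643

29.9643 days


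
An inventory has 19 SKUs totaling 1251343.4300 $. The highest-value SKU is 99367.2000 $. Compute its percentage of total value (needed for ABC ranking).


Top item = 99367.2000
Total = 1251343.4300
Percentage = 99367.2000 / 1251343.4300 * 100 = 7.9408

7.9408%


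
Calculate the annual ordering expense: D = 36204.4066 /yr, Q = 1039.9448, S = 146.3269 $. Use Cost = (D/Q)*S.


Number of orders = D/Q = 34.8138
Cost = 34.8138 * 146.3269 = 5094.1921

5094.1921 $/yr


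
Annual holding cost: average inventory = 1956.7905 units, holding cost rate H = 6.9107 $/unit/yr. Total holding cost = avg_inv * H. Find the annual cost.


Cost = 1956.7905 * 6.9107 = 13522.7921

13522.7921 $/yr


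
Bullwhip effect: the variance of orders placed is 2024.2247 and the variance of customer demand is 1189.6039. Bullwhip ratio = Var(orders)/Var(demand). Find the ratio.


BW = 2024.2247 / 1189.6039 = 1.7016

1.7016


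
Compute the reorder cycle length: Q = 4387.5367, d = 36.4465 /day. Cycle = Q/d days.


Cycle = 4387.5367 / 36.4465 = 120.3829

120.3829 days


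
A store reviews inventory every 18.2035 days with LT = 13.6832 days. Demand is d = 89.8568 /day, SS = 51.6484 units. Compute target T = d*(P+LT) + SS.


P + LT = 31.8867
d*(P+LT) = 89.8568 * 31.8867 = 2865.2368
T = 2865.2368 + 51.6484 = 2916.8852

2916.8852 units


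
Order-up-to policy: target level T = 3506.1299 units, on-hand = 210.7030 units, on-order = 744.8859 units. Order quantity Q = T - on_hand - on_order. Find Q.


Inventory position = OH + OO = 210.7030 + 744.8859 = 955.5889
Q = 3506.1299 - 955.5889 = 2550.5410

2550.5410 units


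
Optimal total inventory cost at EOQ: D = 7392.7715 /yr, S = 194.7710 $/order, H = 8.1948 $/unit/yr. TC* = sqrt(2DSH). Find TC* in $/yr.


2*D*S*H = 23599344.0304
TC* = sqrt(23599344.0304) = 4857.9156

4857.9156 $/yr


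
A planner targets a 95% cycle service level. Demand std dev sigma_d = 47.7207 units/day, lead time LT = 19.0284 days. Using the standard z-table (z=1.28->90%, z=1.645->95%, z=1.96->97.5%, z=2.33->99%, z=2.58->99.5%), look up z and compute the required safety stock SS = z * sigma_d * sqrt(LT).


From the table, SL = 95% corresponds to z = 1.645
sqrt(LT) = sqrt(19.0284) = 4.3622
SS = 1.645 * 47.7207 * 4.3622 = 342.4316

342.4316 units


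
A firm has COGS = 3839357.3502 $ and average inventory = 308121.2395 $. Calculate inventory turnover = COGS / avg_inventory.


Turnover = 3839357.3502 / 308121.2395 = 12.4605

12.4605


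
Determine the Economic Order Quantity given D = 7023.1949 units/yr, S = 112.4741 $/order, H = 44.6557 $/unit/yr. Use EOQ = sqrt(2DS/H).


2*D*S = 2 * 7023.1949 * 112.4741 = 1579855.0510
2*D*S/H = 35378.5754
EOQ = sqrt(35378.5754) = 188.0919

188.0919 units


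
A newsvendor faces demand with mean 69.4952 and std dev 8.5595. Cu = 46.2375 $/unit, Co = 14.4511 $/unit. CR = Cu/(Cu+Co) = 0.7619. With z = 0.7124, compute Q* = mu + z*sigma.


CR = Cu/(Cu+Co) = 46.2375/(46.2375+14.4511) = 0.7619
z = 0.7124
Q* = 69.4952 + 0.7124 * 8.5595 = 75.5930

75.5930 units


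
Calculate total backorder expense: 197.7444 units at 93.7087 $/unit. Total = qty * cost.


Total = 197.7444 * 93.7087 = 18530.3707

18530.3707 $


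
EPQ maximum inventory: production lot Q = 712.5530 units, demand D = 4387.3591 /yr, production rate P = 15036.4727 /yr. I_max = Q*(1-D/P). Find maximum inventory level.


D/P = 0.2918
1 - D/P = 0.7082
I_max = 712.5530 * 0.7082 = 504.6435

504.6435 units


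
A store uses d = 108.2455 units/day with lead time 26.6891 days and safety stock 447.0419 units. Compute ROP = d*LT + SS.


d*LT = 108.2455 * 26.6891 = 2888.9750
ROP = 2888.9750 + 447.0419 = 3336.0169

3336.0169 units


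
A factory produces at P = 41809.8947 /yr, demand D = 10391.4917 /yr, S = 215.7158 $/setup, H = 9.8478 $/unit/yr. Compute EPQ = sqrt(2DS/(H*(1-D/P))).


1 - D/P = 1 - 0.2485 = 0.7515
H*(1-D/P) = 7.4002
2DS = 4483217.8905
EPQ = sqrt(605822.7730) = 778.3462

778.3462 units


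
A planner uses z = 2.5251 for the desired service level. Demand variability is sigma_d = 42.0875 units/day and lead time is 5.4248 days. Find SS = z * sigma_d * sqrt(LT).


sqrt(LT) = sqrt(5.4248) = 2.3291
SS = 2.5251 * 42.0875 * 2.3291 = 247.5276

247.5276 units


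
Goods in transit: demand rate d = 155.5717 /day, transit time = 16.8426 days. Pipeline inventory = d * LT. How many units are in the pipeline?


Pipeline = 155.5717 * 16.8426 = 2620.2319

2620.2319 units


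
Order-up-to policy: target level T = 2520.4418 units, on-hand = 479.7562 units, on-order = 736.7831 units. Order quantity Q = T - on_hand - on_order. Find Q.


Inventory position = OH + OO = 479.7562 + 736.7831 = 1216.5393
Q = 2520.4418 - 1216.5393 = 1303.9025

1303.9025 units


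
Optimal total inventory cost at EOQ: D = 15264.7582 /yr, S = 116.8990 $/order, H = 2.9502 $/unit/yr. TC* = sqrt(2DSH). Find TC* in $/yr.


2*D*S*H = 10528880.0900
TC* = sqrt(10528880.0900) = 3244.8236

3244.8236 $/yr


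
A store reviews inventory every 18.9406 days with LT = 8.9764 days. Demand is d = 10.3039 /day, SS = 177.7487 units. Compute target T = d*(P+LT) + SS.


P + LT = 27.9170
d*(P+LT) = 10.3039 * 27.9170 = 287.6540
T = 287.6540 + 177.7487 = 465.4027

465.4027 units


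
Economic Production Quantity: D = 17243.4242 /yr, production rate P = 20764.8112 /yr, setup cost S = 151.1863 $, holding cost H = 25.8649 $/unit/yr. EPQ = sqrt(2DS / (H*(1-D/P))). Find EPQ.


1 - D/P = 1 - 0.8304 = 0.1696
H*(1-D/P) = 4.3863
2DS = 5213939.0083
EPQ = sqrt(1188692.0907) = 1090.2716

1090.2716 units


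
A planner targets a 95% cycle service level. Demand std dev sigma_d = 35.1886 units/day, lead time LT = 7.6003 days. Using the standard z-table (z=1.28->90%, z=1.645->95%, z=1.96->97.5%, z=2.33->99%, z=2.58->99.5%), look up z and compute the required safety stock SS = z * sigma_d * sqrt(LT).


From the table, SL = 95% corresponds to z = 1.645
sqrt(LT) = sqrt(7.6003) = 2.7569
SS = 1.645 * 35.1886 * 2.7569 = 159.5818

159.5818 units


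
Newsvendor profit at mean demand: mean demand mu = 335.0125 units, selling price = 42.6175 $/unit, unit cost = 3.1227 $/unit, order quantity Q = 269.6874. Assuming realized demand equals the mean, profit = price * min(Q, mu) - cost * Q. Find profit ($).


Sales at mu = min(269.6874, 335.0125) = 269.6874
Revenue = 42.6175 * 269.6874 = 11493.4028
Total cost = 3.1227 * 269.6874 = 842.1528
Profit = 11493.4028 - 842.1528 = 10651.2499

10651.2499 $


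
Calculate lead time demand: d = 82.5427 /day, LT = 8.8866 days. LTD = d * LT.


LTD = 82.5427 * 8.8866 = 733.5240

733.5240 units


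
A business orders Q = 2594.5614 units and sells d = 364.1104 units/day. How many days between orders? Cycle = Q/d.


Cycle = 2594.5614 / 364.1104 = 7.1258

7.1258 days


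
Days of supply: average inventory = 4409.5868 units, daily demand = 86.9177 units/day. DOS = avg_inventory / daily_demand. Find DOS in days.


DOS = 4409.5868 / 86.9177 = 50.7329

50.7329 days


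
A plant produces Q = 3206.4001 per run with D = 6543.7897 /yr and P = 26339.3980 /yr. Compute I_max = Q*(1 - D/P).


D/P = 0.2484
1 - D/P = 0.7516
I_max = 3206.4001 * 0.7516 = 2409.7984

2409.7984 units


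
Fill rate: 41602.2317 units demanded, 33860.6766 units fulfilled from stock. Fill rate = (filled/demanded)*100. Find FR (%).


FR = 33860.6766 / 41602.2317 * 100 = 81.3915

81.3915%


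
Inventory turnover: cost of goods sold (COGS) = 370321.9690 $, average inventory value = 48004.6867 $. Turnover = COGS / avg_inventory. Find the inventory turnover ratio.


Turnover = 370321.9690 / 48004.6867 = 7.7143

7.7143


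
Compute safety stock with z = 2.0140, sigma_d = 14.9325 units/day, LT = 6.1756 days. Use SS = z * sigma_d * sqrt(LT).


sqrt(LT) = sqrt(6.1756) = 2.4851
SS = 2.0140 * 14.9325 * 2.4851 = 74.7363

74.7363 units


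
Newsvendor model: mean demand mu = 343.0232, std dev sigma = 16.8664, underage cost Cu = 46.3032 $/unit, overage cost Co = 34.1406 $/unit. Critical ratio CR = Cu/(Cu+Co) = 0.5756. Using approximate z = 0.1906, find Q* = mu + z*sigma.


CR = Cu/(Cu+Co) = 46.3032/(46.3032+34.1406) = 0.5756
z = 0.1906
Q* = 343.0232 + 0.1906 * 16.8664 = 346.2379

346.2379 units


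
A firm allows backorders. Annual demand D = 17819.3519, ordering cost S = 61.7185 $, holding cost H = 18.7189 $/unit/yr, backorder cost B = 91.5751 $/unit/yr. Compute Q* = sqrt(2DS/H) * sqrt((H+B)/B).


sqrt(2DS/H) = 342.7903
sqrt((H+B)/B) = 1.0975
Q* = 342.7903 * 1.0975 = 376.1973

376.1973 units


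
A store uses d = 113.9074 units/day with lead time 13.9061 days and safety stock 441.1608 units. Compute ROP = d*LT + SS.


d*LT = 113.9074 * 13.9061 = 1584.0077
ROP = 1584.0077 + 441.1608 = 2025.1685

2025.1685 units


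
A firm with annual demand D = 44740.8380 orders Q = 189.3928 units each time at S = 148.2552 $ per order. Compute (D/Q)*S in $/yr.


Number of orders = D/Q = 236.2330
Cost = 236.2330 * 148.2552 = 35022.7775

35022.7775 $/yr


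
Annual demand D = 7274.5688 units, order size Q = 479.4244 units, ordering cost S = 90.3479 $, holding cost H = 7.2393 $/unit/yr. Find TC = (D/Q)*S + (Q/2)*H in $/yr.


Ordering cost = D*S/Q = 1370.8981
Holding cost = Q*H/2 = 1735.3485
TC = 1370.8981 + 1735.3485 = 3106.2467

3106.2467 $/yr


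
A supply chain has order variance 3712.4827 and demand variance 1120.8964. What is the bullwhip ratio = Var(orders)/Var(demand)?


BW = 3712.4827 / 1120.8964 = 3.3121

3.3121


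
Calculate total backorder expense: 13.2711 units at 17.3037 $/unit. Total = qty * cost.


Total = 13.2711 * 17.3037 = 229.6391

229.6391 $


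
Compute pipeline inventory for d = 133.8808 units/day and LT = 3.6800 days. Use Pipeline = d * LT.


Pipeline = 133.8808 * 3.6800 = 492.6813

492.6813 units


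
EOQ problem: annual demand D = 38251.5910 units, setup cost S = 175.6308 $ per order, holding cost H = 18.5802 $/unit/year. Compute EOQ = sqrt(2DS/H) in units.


2*D*S = 2 * 38251.5910 * 175.6308 = 13436315.0572
2*D*S/H = 723152.3373
EOQ = sqrt(723152.3373) = 850.3836

850.3836 units
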